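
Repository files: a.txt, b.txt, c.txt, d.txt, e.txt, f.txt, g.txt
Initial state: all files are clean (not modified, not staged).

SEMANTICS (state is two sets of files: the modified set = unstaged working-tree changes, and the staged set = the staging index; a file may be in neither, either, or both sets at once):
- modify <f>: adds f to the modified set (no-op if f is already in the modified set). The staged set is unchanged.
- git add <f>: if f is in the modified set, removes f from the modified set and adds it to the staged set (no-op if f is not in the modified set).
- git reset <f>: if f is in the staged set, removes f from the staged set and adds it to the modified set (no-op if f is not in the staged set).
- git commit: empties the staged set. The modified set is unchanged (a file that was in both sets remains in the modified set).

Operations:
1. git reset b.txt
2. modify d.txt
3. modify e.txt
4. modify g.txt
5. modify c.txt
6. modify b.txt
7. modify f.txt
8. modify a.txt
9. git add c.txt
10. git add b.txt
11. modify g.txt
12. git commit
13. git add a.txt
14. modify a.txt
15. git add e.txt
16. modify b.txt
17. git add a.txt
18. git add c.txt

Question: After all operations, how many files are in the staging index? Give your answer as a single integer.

Answer: 2

Derivation:
After op 1 (git reset b.txt): modified={none} staged={none}
After op 2 (modify d.txt): modified={d.txt} staged={none}
After op 3 (modify e.txt): modified={d.txt, e.txt} staged={none}
After op 4 (modify g.txt): modified={d.txt, e.txt, g.txt} staged={none}
After op 5 (modify c.txt): modified={c.txt, d.txt, e.txt, g.txt} staged={none}
After op 6 (modify b.txt): modified={b.txt, c.txt, d.txt, e.txt, g.txt} staged={none}
After op 7 (modify f.txt): modified={b.txt, c.txt, d.txt, e.txt, f.txt, g.txt} staged={none}
After op 8 (modify a.txt): modified={a.txt, b.txt, c.txt, d.txt, e.txt, f.txt, g.txt} staged={none}
After op 9 (git add c.txt): modified={a.txt, b.txt, d.txt, e.txt, f.txt, g.txt} staged={c.txt}
After op 10 (git add b.txt): modified={a.txt, d.txt, e.txt, f.txt, g.txt} staged={b.txt, c.txt}
After op 11 (modify g.txt): modified={a.txt, d.txt, e.txt, f.txt, g.txt} staged={b.txt, c.txt}
After op 12 (git commit): modified={a.txt, d.txt, e.txt, f.txt, g.txt} staged={none}
After op 13 (git add a.txt): modified={d.txt, e.txt, f.txt, g.txt} staged={a.txt}
After op 14 (modify a.txt): modified={a.txt, d.txt, e.txt, f.txt, g.txt} staged={a.txt}
After op 15 (git add e.txt): modified={a.txt, d.txt, f.txt, g.txt} staged={a.txt, e.txt}
After op 16 (modify b.txt): modified={a.txt, b.txt, d.txt, f.txt, g.txt} staged={a.txt, e.txt}
After op 17 (git add a.txt): modified={b.txt, d.txt, f.txt, g.txt} staged={a.txt, e.txt}
After op 18 (git add c.txt): modified={b.txt, d.txt, f.txt, g.txt} staged={a.txt, e.txt}
Final staged set: {a.txt, e.txt} -> count=2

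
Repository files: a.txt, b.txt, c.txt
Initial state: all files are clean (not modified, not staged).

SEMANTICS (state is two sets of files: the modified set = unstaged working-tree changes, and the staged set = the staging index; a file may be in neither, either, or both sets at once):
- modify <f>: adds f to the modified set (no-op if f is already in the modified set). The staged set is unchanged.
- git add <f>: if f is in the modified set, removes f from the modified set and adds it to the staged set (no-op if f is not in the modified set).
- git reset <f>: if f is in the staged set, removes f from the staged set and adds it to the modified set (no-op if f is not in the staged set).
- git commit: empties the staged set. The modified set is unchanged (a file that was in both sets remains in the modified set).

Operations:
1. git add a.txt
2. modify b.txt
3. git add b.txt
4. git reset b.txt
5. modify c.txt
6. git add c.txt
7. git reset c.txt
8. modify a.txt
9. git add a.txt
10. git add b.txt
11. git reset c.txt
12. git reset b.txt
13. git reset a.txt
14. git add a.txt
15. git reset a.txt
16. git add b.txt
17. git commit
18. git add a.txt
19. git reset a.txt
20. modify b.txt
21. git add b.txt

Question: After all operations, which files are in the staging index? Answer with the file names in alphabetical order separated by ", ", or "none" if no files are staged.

After op 1 (git add a.txt): modified={none} staged={none}
After op 2 (modify b.txt): modified={b.txt} staged={none}
After op 3 (git add b.txt): modified={none} staged={b.txt}
After op 4 (git reset b.txt): modified={b.txt} staged={none}
After op 5 (modify c.txt): modified={b.txt, c.txt} staged={none}
After op 6 (git add c.txt): modified={b.txt} staged={c.txt}
After op 7 (git reset c.txt): modified={b.txt, c.txt} staged={none}
After op 8 (modify a.txt): modified={a.txt, b.txt, c.txt} staged={none}
After op 9 (git add a.txt): modified={b.txt, c.txt} staged={a.txt}
After op 10 (git add b.txt): modified={c.txt} staged={a.txt, b.txt}
After op 11 (git reset c.txt): modified={c.txt} staged={a.txt, b.txt}
After op 12 (git reset b.txt): modified={b.txt, c.txt} staged={a.txt}
After op 13 (git reset a.txt): modified={a.txt, b.txt, c.txt} staged={none}
After op 14 (git add a.txt): modified={b.txt, c.txt} staged={a.txt}
After op 15 (git reset a.txt): modified={a.txt, b.txt, c.txt} staged={none}
After op 16 (git add b.txt): modified={a.txt, c.txt} staged={b.txt}
After op 17 (git commit): modified={a.txt, c.txt} staged={none}
After op 18 (git add a.txt): modified={c.txt} staged={a.txt}
After op 19 (git reset a.txt): modified={a.txt, c.txt} staged={none}
After op 20 (modify b.txt): modified={a.txt, b.txt, c.txt} staged={none}
After op 21 (git add b.txt): modified={a.txt, c.txt} staged={b.txt}

Answer: b.txt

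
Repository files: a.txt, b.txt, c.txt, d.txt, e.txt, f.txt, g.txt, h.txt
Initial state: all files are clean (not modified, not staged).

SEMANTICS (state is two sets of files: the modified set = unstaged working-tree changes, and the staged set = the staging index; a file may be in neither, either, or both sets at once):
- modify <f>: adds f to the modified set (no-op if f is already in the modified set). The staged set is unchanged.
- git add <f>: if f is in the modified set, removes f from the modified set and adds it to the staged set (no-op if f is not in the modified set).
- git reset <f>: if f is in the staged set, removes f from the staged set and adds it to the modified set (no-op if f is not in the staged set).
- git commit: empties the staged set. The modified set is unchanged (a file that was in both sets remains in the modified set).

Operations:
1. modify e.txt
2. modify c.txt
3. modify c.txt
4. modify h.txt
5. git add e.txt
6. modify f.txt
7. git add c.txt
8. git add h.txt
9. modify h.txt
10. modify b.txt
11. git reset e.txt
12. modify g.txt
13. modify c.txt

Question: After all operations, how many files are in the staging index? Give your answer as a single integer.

After op 1 (modify e.txt): modified={e.txt} staged={none}
After op 2 (modify c.txt): modified={c.txt, e.txt} staged={none}
After op 3 (modify c.txt): modified={c.txt, e.txt} staged={none}
After op 4 (modify h.txt): modified={c.txt, e.txt, h.txt} staged={none}
After op 5 (git add e.txt): modified={c.txt, h.txt} staged={e.txt}
After op 6 (modify f.txt): modified={c.txt, f.txt, h.txt} staged={e.txt}
After op 7 (git add c.txt): modified={f.txt, h.txt} staged={c.txt, e.txt}
After op 8 (git add h.txt): modified={f.txt} staged={c.txt, e.txt, h.txt}
After op 9 (modify h.txt): modified={f.txt, h.txt} staged={c.txt, e.txt, h.txt}
After op 10 (modify b.txt): modified={b.txt, f.txt, h.txt} staged={c.txt, e.txt, h.txt}
After op 11 (git reset e.txt): modified={b.txt, e.txt, f.txt, h.txt} staged={c.txt, h.txt}
After op 12 (modify g.txt): modified={b.txt, e.txt, f.txt, g.txt, h.txt} staged={c.txt, h.txt}
After op 13 (modify c.txt): modified={b.txt, c.txt, e.txt, f.txt, g.txt, h.txt} staged={c.txt, h.txt}
Final staged set: {c.txt, h.txt} -> count=2

Answer: 2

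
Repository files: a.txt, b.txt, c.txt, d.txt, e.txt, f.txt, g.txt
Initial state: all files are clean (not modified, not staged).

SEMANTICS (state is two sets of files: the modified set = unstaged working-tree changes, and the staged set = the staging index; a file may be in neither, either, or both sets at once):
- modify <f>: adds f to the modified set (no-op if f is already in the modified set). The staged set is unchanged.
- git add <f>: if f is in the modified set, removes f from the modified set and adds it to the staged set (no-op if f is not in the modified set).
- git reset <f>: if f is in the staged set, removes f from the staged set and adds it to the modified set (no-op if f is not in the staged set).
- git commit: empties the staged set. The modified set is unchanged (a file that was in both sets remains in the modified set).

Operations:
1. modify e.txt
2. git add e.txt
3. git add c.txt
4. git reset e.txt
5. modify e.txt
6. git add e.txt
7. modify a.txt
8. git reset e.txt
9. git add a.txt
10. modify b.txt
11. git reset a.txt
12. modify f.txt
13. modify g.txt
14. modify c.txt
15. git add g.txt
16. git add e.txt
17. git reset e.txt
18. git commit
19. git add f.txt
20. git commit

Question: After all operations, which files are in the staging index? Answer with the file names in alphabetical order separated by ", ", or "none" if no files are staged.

After op 1 (modify e.txt): modified={e.txt} staged={none}
After op 2 (git add e.txt): modified={none} staged={e.txt}
After op 3 (git add c.txt): modified={none} staged={e.txt}
After op 4 (git reset e.txt): modified={e.txt} staged={none}
After op 5 (modify e.txt): modified={e.txt} staged={none}
After op 6 (git add e.txt): modified={none} staged={e.txt}
After op 7 (modify a.txt): modified={a.txt} staged={e.txt}
After op 8 (git reset e.txt): modified={a.txt, e.txt} staged={none}
After op 9 (git add a.txt): modified={e.txt} staged={a.txt}
After op 10 (modify b.txt): modified={b.txt, e.txt} staged={a.txt}
After op 11 (git reset a.txt): modified={a.txt, b.txt, e.txt} staged={none}
After op 12 (modify f.txt): modified={a.txt, b.txt, e.txt, f.txt} staged={none}
After op 13 (modify g.txt): modified={a.txt, b.txt, e.txt, f.txt, g.txt} staged={none}
After op 14 (modify c.txt): modified={a.txt, b.txt, c.txt, e.txt, f.txt, g.txt} staged={none}
After op 15 (git add g.txt): modified={a.txt, b.txt, c.txt, e.txt, f.txt} staged={g.txt}
After op 16 (git add e.txt): modified={a.txt, b.txt, c.txt, f.txt} staged={e.txt, g.txt}
After op 17 (git reset e.txt): modified={a.txt, b.txt, c.txt, e.txt, f.txt} staged={g.txt}
After op 18 (git commit): modified={a.txt, b.txt, c.txt, e.txt, f.txt} staged={none}
After op 19 (git add f.txt): modified={a.txt, b.txt, c.txt, e.txt} staged={f.txt}
After op 20 (git commit): modified={a.txt, b.txt, c.txt, e.txt} staged={none}

Answer: none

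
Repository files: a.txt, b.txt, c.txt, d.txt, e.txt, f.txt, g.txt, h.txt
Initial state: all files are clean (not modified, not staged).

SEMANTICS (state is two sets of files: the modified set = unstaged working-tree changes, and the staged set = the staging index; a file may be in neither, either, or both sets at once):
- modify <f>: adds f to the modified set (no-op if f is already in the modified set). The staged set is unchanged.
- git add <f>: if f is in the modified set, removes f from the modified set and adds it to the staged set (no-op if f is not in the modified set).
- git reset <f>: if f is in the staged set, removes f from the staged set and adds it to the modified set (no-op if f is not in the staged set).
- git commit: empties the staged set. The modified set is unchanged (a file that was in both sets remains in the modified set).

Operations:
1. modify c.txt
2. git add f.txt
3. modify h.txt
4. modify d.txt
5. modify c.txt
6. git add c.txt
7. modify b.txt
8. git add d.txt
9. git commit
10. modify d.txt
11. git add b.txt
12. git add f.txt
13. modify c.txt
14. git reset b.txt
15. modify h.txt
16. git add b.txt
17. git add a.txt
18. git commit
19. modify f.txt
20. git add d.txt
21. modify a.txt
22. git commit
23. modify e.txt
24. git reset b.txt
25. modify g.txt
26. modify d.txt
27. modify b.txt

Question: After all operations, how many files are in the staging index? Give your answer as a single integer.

After op 1 (modify c.txt): modified={c.txt} staged={none}
After op 2 (git add f.txt): modified={c.txt} staged={none}
After op 3 (modify h.txt): modified={c.txt, h.txt} staged={none}
After op 4 (modify d.txt): modified={c.txt, d.txt, h.txt} staged={none}
After op 5 (modify c.txt): modified={c.txt, d.txt, h.txt} staged={none}
After op 6 (git add c.txt): modified={d.txt, h.txt} staged={c.txt}
After op 7 (modify b.txt): modified={b.txt, d.txt, h.txt} staged={c.txt}
After op 8 (git add d.txt): modified={b.txt, h.txt} staged={c.txt, d.txt}
After op 9 (git commit): modified={b.txt, h.txt} staged={none}
After op 10 (modify d.txt): modified={b.txt, d.txt, h.txt} staged={none}
After op 11 (git add b.txt): modified={d.txt, h.txt} staged={b.txt}
After op 12 (git add f.txt): modified={d.txt, h.txt} staged={b.txt}
After op 13 (modify c.txt): modified={c.txt, d.txt, h.txt} staged={b.txt}
After op 14 (git reset b.txt): modified={b.txt, c.txt, d.txt, h.txt} staged={none}
After op 15 (modify h.txt): modified={b.txt, c.txt, d.txt, h.txt} staged={none}
After op 16 (git add b.txt): modified={c.txt, d.txt, h.txt} staged={b.txt}
After op 17 (git add a.txt): modified={c.txt, d.txt, h.txt} staged={b.txt}
After op 18 (git commit): modified={c.txt, d.txt, h.txt} staged={none}
After op 19 (modify f.txt): modified={c.txt, d.txt, f.txt, h.txt} staged={none}
After op 20 (git add d.txt): modified={c.txt, f.txt, h.txt} staged={d.txt}
After op 21 (modify a.txt): modified={a.txt, c.txt, f.txt, h.txt} staged={d.txt}
After op 22 (git commit): modified={a.txt, c.txt, f.txt, h.txt} staged={none}
After op 23 (modify e.txt): modified={a.txt, c.txt, e.txt, f.txt, h.txt} staged={none}
After op 24 (git reset b.txt): modified={a.txt, c.txt, e.txt, f.txt, h.txt} staged={none}
After op 25 (modify g.txt): modified={a.txt, c.txt, e.txt, f.txt, g.txt, h.txt} staged={none}
After op 26 (modify d.txt): modified={a.txt, c.txt, d.txt, e.txt, f.txt, g.txt, h.txt} staged={none}
After op 27 (modify b.txt): modified={a.txt, b.txt, c.txt, d.txt, e.txt, f.txt, g.txt, h.txt} staged={none}
Final staged set: {none} -> count=0

Answer: 0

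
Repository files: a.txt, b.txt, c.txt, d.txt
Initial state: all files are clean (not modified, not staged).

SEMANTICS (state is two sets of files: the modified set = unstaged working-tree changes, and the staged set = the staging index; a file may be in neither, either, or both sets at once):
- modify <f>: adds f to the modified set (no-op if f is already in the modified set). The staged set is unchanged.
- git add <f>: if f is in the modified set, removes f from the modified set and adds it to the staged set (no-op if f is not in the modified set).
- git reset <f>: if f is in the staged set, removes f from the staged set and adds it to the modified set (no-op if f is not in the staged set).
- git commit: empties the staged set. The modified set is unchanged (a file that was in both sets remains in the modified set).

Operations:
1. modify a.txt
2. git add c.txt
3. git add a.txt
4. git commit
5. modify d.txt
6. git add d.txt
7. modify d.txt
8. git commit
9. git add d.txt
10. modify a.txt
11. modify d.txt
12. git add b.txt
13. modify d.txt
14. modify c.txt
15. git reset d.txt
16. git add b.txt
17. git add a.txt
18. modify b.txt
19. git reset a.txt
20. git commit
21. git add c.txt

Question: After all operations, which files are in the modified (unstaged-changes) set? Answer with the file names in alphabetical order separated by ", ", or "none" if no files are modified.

Answer: a.txt, b.txt, d.txt

Derivation:
After op 1 (modify a.txt): modified={a.txt} staged={none}
After op 2 (git add c.txt): modified={a.txt} staged={none}
After op 3 (git add a.txt): modified={none} staged={a.txt}
After op 4 (git commit): modified={none} staged={none}
After op 5 (modify d.txt): modified={d.txt} staged={none}
After op 6 (git add d.txt): modified={none} staged={d.txt}
After op 7 (modify d.txt): modified={d.txt} staged={d.txt}
After op 8 (git commit): modified={d.txt} staged={none}
After op 9 (git add d.txt): modified={none} staged={d.txt}
After op 10 (modify a.txt): modified={a.txt} staged={d.txt}
After op 11 (modify d.txt): modified={a.txt, d.txt} staged={d.txt}
After op 12 (git add b.txt): modified={a.txt, d.txt} staged={d.txt}
After op 13 (modify d.txt): modified={a.txt, d.txt} staged={d.txt}
After op 14 (modify c.txt): modified={a.txt, c.txt, d.txt} staged={d.txt}
After op 15 (git reset d.txt): modified={a.txt, c.txt, d.txt} staged={none}
After op 16 (git add b.txt): modified={a.txt, c.txt, d.txt} staged={none}
After op 17 (git add a.txt): modified={c.txt, d.txt} staged={a.txt}
After op 18 (modify b.txt): modified={b.txt, c.txt, d.txt} staged={a.txt}
After op 19 (git reset a.txt): modified={a.txt, b.txt, c.txt, d.txt} staged={none}
After op 20 (git commit): modified={a.txt, b.txt, c.txt, d.txt} staged={none}
After op 21 (git add c.txt): modified={a.txt, b.txt, d.txt} staged={c.txt}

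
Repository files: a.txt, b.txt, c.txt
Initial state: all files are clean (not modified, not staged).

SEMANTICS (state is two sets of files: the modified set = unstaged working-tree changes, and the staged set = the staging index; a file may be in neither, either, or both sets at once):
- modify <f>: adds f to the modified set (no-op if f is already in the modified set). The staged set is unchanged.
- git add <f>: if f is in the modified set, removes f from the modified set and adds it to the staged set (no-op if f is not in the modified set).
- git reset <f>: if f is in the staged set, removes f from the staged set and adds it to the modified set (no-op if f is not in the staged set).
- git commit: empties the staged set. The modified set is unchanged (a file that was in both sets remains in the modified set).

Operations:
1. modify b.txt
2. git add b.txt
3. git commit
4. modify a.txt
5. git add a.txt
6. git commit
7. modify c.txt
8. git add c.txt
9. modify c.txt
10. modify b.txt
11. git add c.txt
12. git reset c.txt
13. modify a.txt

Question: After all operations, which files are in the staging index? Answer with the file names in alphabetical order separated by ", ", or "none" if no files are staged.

Answer: none

Derivation:
After op 1 (modify b.txt): modified={b.txt} staged={none}
After op 2 (git add b.txt): modified={none} staged={b.txt}
After op 3 (git commit): modified={none} staged={none}
After op 4 (modify a.txt): modified={a.txt} staged={none}
After op 5 (git add a.txt): modified={none} staged={a.txt}
After op 6 (git commit): modified={none} staged={none}
After op 7 (modify c.txt): modified={c.txt} staged={none}
After op 8 (git add c.txt): modified={none} staged={c.txt}
After op 9 (modify c.txt): modified={c.txt} staged={c.txt}
After op 10 (modify b.txt): modified={b.txt, c.txt} staged={c.txt}
After op 11 (git add c.txt): modified={b.txt} staged={c.txt}
After op 12 (git reset c.txt): modified={b.txt, c.txt} staged={none}
After op 13 (modify a.txt): modified={a.txt, b.txt, c.txt} staged={none}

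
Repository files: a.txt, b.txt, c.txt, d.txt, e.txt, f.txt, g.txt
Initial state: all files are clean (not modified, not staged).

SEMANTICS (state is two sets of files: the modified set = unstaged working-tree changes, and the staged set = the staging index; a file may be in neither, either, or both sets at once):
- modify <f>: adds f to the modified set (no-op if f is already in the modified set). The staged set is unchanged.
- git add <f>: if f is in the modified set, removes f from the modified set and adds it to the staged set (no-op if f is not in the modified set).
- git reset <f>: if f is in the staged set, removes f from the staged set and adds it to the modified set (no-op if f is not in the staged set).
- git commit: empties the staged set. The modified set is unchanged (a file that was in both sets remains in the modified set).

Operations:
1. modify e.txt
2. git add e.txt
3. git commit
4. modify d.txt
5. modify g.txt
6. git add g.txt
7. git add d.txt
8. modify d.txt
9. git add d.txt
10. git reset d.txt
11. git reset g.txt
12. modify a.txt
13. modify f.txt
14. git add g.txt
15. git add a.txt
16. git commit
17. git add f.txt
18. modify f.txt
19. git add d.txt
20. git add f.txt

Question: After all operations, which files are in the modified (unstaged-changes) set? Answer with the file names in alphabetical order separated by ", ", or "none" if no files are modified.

Answer: none

Derivation:
After op 1 (modify e.txt): modified={e.txt} staged={none}
After op 2 (git add e.txt): modified={none} staged={e.txt}
After op 3 (git commit): modified={none} staged={none}
After op 4 (modify d.txt): modified={d.txt} staged={none}
After op 5 (modify g.txt): modified={d.txt, g.txt} staged={none}
After op 6 (git add g.txt): modified={d.txt} staged={g.txt}
After op 7 (git add d.txt): modified={none} staged={d.txt, g.txt}
After op 8 (modify d.txt): modified={d.txt} staged={d.txt, g.txt}
After op 9 (git add d.txt): modified={none} staged={d.txt, g.txt}
After op 10 (git reset d.txt): modified={d.txt} staged={g.txt}
After op 11 (git reset g.txt): modified={d.txt, g.txt} staged={none}
After op 12 (modify a.txt): modified={a.txt, d.txt, g.txt} staged={none}
After op 13 (modify f.txt): modified={a.txt, d.txt, f.txt, g.txt} staged={none}
After op 14 (git add g.txt): modified={a.txt, d.txt, f.txt} staged={g.txt}
After op 15 (git add a.txt): modified={d.txt, f.txt} staged={a.txt, g.txt}
After op 16 (git commit): modified={d.txt, f.txt} staged={none}
After op 17 (git add f.txt): modified={d.txt} staged={f.txt}
After op 18 (modify f.txt): modified={d.txt, f.txt} staged={f.txt}
After op 19 (git add d.txt): modified={f.txt} staged={d.txt, f.txt}
After op 20 (git add f.txt): modified={none} staged={d.txt, f.txt}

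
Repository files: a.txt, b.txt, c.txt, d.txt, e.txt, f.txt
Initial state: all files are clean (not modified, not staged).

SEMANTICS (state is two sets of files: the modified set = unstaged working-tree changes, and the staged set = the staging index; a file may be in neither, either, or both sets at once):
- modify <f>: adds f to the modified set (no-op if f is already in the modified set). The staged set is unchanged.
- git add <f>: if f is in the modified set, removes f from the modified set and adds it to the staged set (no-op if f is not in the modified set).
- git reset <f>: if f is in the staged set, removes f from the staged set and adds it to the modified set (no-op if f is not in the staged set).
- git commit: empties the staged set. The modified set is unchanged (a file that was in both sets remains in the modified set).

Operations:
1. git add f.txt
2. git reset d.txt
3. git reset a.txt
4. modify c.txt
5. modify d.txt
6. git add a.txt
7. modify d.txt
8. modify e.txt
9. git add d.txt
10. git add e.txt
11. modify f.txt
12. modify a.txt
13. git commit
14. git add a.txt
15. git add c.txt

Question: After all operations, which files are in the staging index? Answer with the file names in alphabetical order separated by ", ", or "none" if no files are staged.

After op 1 (git add f.txt): modified={none} staged={none}
After op 2 (git reset d.txt): modified={none} staged={none}
After op 3 (git reset a.txt): modified={none} staged={none}
After op 4 (modify c.txt): modified={c.txt} staged={none}
After op 5 (modify d.txt): modified={c.txt, d.txt} staged={none}
After op 6 (git add a.txt): modified={c.txt, d.txt} staged={none}
After op 7 (modify d.txt): modified={c.txt, d.txt} staged={none}
After op 8 (modify e.txt): modified={c.txt, d.txt, e.txt} staged={none}
After op 9 (git add d.txt): modified={c.txt, e.txt} staged={d.txt}
After op 10 (git add e.txt): modified={c.txt} staged={d.txt, e.txt}
After op 11 (modify f.txt): modified={c.txt, f.txt} staged={d.txt, e.txt}
After op 12 (modify a.txt): modified={a.txt, c.txt, f.txt} staged={d.txt, e.txt}
After op 13 (git commit): modified={a.txt, c.txt, f.txt} staged={none}
After op 14 (git add a.txt): modified={c.txt, f.txt} staged={a.txt}
After op 15 (git add c.txt): modified={f.txt} staged={a.txt, c.txt}

Answer: a.txt, c.txt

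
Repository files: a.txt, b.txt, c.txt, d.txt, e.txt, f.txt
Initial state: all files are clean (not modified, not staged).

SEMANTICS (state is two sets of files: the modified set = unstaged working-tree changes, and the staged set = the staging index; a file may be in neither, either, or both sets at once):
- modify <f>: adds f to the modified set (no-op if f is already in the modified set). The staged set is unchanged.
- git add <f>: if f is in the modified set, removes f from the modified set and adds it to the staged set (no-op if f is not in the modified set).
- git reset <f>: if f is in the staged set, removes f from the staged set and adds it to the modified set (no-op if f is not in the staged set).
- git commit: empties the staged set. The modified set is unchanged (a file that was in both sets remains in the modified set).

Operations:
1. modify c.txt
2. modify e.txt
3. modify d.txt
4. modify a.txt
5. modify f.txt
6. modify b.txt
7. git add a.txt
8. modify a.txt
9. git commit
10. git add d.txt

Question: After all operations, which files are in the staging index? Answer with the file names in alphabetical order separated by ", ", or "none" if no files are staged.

Answer: d.txt

Derivation:
After op 1 (modify c.txt): modified={c.txt} staged={none}
After op 2 (modify e.txt): modified={c.txt, e.txt} staged={none}
After op 3 (modify d.txt): modified={c.txt, d.txt, e.txt} staged={none}
After op 4 (modify a.txt): modified={a.txt, c.txt, d.txt, e.txt} staged={none}
After op 5 (modify f.txt): modified={a.txt, c.txt, d.txt, e.txt, f.txt} staged={none}
After op 6 (modify b.txt): modified={a.txt, b.txt, c.txt, d.txt, e.txt, f.txt} staged={none}
After op 7 (git add a.txt): modified={b.txt, c.txt, d.txt, e.txt, f.txt} staged={a.txt}
After op 8 (modify a.txt): modified={a.txt, b.txt, c.txt, d.txt, e.txt, f.txt} staged={a.txt}
After op 9 (git commit): modified={a.txt, b.txt, c.txt, d.txt, e.txt, f.txt} staged={none}
After op 10 (git add d.txt): modified={a.txt, b.txt, c.txt, e.txt, f.txt} staged={d.txt}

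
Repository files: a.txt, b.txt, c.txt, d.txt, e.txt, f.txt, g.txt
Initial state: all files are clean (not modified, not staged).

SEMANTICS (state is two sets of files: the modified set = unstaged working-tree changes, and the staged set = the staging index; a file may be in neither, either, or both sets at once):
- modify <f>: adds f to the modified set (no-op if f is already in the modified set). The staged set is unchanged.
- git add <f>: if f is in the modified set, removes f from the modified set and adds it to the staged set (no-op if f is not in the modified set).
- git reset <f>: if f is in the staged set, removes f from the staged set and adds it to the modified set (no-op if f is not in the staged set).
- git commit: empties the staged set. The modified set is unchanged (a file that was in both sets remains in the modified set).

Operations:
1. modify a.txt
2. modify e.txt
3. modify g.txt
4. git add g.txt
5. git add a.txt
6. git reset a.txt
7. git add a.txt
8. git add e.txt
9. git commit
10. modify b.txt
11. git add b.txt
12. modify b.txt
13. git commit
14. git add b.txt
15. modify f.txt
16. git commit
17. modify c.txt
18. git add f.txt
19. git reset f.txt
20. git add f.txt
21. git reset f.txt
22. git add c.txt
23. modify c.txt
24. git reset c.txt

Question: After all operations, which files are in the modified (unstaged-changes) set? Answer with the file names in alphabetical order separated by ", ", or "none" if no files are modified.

After op 1 (modify a.txt): modified={a.txt} staged={none}
After op 2 (modify e.txt): modified={a.txt, e.txt} staged={none}
After op 3 (modify g.txt): modified={a.txt, e.txt, g.txt} staged={none}
After op 4 (git add g.txt): modified={a.txt, e.txt} staged={g.txt}
After op 5 (git add a.txt): modified={e.txt} staged={a.txt, g.txt}
After op 6 (git reset a.txt): modified={a.txt, e.txt} staged={g.txt}
After op 7 (git add a.txt): modified={e.txt} staged={a.txt, g.txt}
After op 8 (git add e.txt): modified={none} staged={a.txt, e.txt, g.txt}
After op 9 (git commit): modified={none} staged={none}
After op 10 (modify b.txt): modified={b.txt} staged={none}
After op 11 (git add b.txt): modified={none} staged={b.txt}
After op 12 (modify b.txt): modified={b.txt} staged={b.txt}
After op 13 (git commit): modified={b.txt} staged={none}
After op 14 (git add b.txt): modified={none} staged={b.txt}
After op 15 (modify f.txt): modified={f.txt} staged={b.txt}
After op 16 (git commit): modified={f.txt} staged={none}
After op 17 (modify c.txt): modified={c.txt, f.txt} staged={none}
After op 18 (git add f.txt): modified={c.txt} staged={f.txt}
After op 19 (git reset f.txt): modified={c.txt, f.txt} staged={none}
After op 20 (git add f.txt): modified={c.txt} staged={f.txt}
After op 21 (git reset f.txt): modified={c.txt, f.txt} staged={none}
After op 22 (git add c.txt): modified={f.txt} staged={c.txt}
After op 23 (modify c.txt): modified={c.txt, f.txt} staged={c.txt}
After op 24 (git reset c.txt): modified={c.txt, f.txt} staged={none}

Answer: c.txt, f.txt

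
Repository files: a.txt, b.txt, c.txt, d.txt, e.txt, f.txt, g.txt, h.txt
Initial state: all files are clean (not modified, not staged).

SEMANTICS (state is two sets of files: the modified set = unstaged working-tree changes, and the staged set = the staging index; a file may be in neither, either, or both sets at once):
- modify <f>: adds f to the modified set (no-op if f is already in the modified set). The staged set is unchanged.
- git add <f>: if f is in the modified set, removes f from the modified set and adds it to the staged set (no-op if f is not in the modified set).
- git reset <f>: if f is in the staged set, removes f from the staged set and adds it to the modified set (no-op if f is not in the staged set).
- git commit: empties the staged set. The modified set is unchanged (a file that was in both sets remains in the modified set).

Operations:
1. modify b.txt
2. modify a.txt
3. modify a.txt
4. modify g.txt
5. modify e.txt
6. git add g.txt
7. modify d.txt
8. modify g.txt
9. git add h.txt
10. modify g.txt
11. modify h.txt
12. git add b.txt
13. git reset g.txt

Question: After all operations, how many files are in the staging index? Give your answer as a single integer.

Answer: 1

Derivation:
After op 1 (modify b.txt): modified={b.txt} staged={none}
After op 2 (modify a.txt): modified={a.txt, b.txt} staged={none}
After op 3 (modify a.txt): modified={a.txt, b.txt} staged={none}
After op 4 (modify g.txt): modified={a.txt, b.txt, g.txt} staged={none}
After op 5 (modify e.txt): modified={a.txt, b.txt, e.txt, g.txt} staged={none}
After op 6 (git add g.txt): modified={a.txt, b.txt, e.txt} staged={g.txt}
After op 7 (modify d.txt): modified={a.txt, b.txt, d.txt, e.txt} staged={g.txt}
After op 8 (modify g.txt): modified={a.txt, b.txt, d.txt, e.txt, g.txt} staged={g.txt}
After op 9 (git add h.txt): modified={a.txt, b.txt, d.txt, e.txt, g.txt} staged={g.txt}
After op 10 (modify g.txt): modified={a.txt, b.txt, d.txt, e.txt, g.txt} staged={g.txt}
After op 11 (modify h.txt): modified={a.txt, b.txt, d.txt, e.txt, g.txt, h.txt} staged={g.txt}
After op 12 (git add b.txt): modified={a.txt, d.txt, e.txt, g.txt, h.txt} staged={b.txt, g.txt}
After op 13 (git reset g.txt): modified={a.txt, d.txt, e.txt, g.txt, h.txt} staged={b.txt}
Final staged set: {b.txt} -> count=1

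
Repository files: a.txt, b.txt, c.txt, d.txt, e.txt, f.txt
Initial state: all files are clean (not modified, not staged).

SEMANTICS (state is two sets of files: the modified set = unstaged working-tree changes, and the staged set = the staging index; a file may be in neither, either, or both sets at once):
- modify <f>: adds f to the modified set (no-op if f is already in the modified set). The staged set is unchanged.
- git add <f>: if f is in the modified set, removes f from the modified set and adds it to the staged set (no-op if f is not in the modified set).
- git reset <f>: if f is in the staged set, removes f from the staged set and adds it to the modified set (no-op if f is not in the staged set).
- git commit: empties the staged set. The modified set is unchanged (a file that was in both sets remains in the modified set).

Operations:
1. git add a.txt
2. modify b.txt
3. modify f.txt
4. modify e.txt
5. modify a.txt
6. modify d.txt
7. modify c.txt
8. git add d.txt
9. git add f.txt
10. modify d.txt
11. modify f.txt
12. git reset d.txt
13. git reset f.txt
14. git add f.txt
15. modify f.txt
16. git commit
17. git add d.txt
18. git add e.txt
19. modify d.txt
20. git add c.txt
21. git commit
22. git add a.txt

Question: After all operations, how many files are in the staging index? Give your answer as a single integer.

Answer: 1

Derivation:
After op 1 (git add a.txt): modified={none} staged={none}
After op 2 (modify b.txt): modified={b.txt} staged={none}
After op 3 (modify f.txt): modified={b.txt, f.txt} staged={none}
After op 4 (modify e.txt): modified={b.txt, e.txt, f.txt} staged={none}
After op 5 (modify a.txt): modified={a.txt, b.txt, e.txt, f.txt} staged={none}
After op 6 (modify d.txt): modified={a.txt, b.txt, d.txt, e.txt, f.txt} staged={none}
After op 7 (modify c.txt): modified={a.txt, b.txt, c.txt, d.txt, e.txt, f.txt} staged={none}
After op 8 (git add d.txt): modified={a.txt, b.txt, c.txt, e.txt, f.txt} staged={d.txt}
After op 9 (git add f.txt): modified={a.txt, b.txt, c.txt, e.txt} staged={d.txt, f.txt}
After op 10 (modify d.txt): modified={a.txt, b.txt, c.txt, d.txt, e.txt} staged={d.txt, f.txt}
After op 11 (modify f.txt): modified={a.txt, b.txt, c.txt, d.txt, e.txt, f.txt} staged={d.txt, f.txt}
After op 12 (git reset d.txt): modified={a.txt, b.txt, c.txt, d.txt, e.txt, f.txt} staged={f.txt}
After op 13 (git reset f.txt): modified={a.txt, b.txt, c.txt, d.txt, e.txt, f.txt} staged={none}
After op 14 (git add f.txt): modified={a.txt, b.txt, c.txt, d.txt, e.txt} staged={f.txt}
After op 15 (modify f.txt): modified={a.txt, b.txt, c.txt, d.txt, e.txt, f.txt} staged={f.txt}
After op 16 (git commit): modified={a.txt, b.txt, c.txt, d.txt, e.txt, f.txt} staged={none}
After op 17 (git add d.txt): modified={a.txt, b.txt, c.txt, e.txt, f.txt} staged={d.txt}
After op 18 (git add e.txt): modified={a.txt, b.txt, c.txt, f.txt} staged={d.txt, e.txt}
After op 19 (modify d.txt): modified={a.txt, b.txt, c.txt, d.txt, f.txt} staged={d.txt, e.txt}
After op 20 (git add c.txt): modified={a.txt, b.txt, d.txt, f.txt} staged={c.txt, d.txt, e.txt}
After op 21 (git commit): modified={a.txt, b.txt, d.txt, f.txt} staged={none}
After op 22 (git add a.txt): modified={b.txt, d.txt, f.txt} staged={a.txt}
Final staged set: {a.txt} -> count=1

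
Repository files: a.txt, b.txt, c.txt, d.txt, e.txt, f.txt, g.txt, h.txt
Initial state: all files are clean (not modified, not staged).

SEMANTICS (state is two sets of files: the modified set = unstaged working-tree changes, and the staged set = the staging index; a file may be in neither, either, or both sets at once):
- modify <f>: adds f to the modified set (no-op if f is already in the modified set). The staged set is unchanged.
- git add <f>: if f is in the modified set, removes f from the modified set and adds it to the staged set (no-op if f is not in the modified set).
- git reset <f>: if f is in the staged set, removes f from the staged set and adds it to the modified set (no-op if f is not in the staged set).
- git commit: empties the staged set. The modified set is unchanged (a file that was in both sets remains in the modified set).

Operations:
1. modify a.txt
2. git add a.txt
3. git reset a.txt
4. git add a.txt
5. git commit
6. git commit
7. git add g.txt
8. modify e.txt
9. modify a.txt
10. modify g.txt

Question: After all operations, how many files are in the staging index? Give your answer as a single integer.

Answer: 0

Derivation:
After op 1 (modify a.txt): modified={a.txt} staged={none}
After op 2 (git add a.txt): modified={none} staged={a.txt}
After op 3 (git reset a.txt): modified={a.txt} staged={none}
After op 4 (git add a.txt): modified={none} staged={a.txt}
After op 5 (git commit): modified={none} staged={none}
After op 6 (git commit): modified={none} staged={none}
After op 7 (git add g.txt): modified={none} staged={none}
After op 8 (modify e.txt): modified={e.txt} staged={none}
After op 9 (modify a.txt): modified={a.txt, e.txt} staged={none}
After op 10 (modify g.txt): modified={a.txt, e.txt, g.txt} staged={none}
Final staged set: {none} -> count=0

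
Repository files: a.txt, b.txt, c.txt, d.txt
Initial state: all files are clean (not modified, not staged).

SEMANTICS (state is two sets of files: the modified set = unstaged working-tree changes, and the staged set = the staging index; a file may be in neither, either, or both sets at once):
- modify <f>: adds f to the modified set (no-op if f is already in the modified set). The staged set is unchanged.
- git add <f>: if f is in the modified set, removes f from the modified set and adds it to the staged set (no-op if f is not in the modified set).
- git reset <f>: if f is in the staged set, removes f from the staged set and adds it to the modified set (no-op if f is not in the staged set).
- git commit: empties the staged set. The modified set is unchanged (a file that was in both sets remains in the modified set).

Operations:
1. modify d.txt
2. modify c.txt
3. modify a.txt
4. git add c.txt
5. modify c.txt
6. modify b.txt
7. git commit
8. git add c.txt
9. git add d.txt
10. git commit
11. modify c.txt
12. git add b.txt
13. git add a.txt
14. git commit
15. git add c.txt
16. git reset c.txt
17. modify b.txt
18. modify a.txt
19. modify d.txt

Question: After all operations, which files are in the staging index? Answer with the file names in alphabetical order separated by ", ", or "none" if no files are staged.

After op 1 (modify d.txt): modified={d.txt} staged={none}
After op 2 (modify c.txt): modified={c.txt, d.txt} staged={none}
After op 3 (modify a.txt): modified={a.txt, c.txt, d.txt} staged={none}
After op 4 (git add c.txt): modified={a.txt, d.txt} staged={c.txt}
After op 5 (modify c.txt): modified={a.txt, c.txt, d.txt} staged={c.txt}
After op 6 (modify b.txt): modified={a.txt, b.txt, c.txt, d.txt} staged={c.txt}
After op 7 (git commit): modified={a.txt, b.txt, c.txt, d.txt} staged={none}
After op 8 (git add c.txt): modified={a.txt, b.txt, d.txt} staged={c.txt}
After op 9 (git add d.txt): modified={a.txt, b.txt} staged={c.txt, d.txt}
After op 10 (git commit): modified={a.txt, b.txt} staged={none}
After op 11 (modify c.txt): modified={a.txt, b.txt, c.txt} staged={none}
After op 12 (git add b.txt): modified={a.txt, c.txt} staged={b.txt}
After op 13 (git add a.txt): modified={c.txt} staged={a.txt, b.txt}
After op 14 (git commit): modified={c.txt} staged={none}
After op 15 (git add c.txt): modified={none} staged={c.txt}
After op 16 (git reset c.txt): modified={c.txt} staged={none}
After op 17 (modify b.txt): modified={b.txt, c.txt} staged={none}
After op 18 (modify a.txt): modified={a.txt, b.txt, c.txt} staged={none}
After op 19 (modify d.txt): modified={a.txt, b.txt, c.txt, d.txt} staged={none}

Answer: none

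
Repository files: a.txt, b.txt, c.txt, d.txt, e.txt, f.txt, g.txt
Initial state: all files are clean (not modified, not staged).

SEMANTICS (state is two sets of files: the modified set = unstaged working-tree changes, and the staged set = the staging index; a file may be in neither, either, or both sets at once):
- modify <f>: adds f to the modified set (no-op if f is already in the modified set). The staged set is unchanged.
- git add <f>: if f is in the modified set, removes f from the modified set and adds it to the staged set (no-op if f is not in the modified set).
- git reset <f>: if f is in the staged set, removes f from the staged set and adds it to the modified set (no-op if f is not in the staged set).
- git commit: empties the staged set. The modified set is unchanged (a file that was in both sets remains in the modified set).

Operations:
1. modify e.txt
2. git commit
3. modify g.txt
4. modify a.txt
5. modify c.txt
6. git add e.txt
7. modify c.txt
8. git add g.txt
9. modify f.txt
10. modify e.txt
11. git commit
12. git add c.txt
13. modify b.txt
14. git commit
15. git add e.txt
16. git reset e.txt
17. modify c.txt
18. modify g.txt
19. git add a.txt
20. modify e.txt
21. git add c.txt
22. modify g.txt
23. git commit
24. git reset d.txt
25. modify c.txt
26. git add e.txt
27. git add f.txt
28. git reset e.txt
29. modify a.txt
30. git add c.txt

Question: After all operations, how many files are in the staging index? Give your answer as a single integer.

After op 1 (modify e.txt): modified={e.txt} staged={none}
After op 2 (git commit): modified={e.txt} staged={none}
After op 3 (modify g.txt): modified={e.txt, g.txt} staged={none}
After op 4 (modify a.txt): modified={a.txt, e.txt, g.txt} staged={none}
After op 5 (modify c.txt): modified={a.txt, c.txt, e.txt, g.txt} staged={none}
After op 6 (git add e.txt): modified={a.txt, c.txt, g.txt} staged={e.txt}
After op 7 (modify c.txt): modified={a.txt, c.txt, g.txt} staged={e.txt}
After op 8 (git add g.txt): modified={a.txt, c.txt} staged={e.txt, g.txt}
After op 9 (modify f.txt): modified={a.txt, c.txt, f.txt} staged={e.txt, g.txt}
After op 10 (modify e.txt): modified={a.txt, c.txt, e.txt, f.txt} staged={e.txt, g.txt}
After op 11 (git commit): modified={a.txt, c.txt, e.txt, f.txt} staged={none}
After op 12 (git add c.txt): modified={a.txt, e.txt, f.txt} staged={c.txt}
After op 13 (modify b.txt): modified={a.txt, b.txt, e.txt, f.txt} staged={c.txt}
After op 14 (git commit): modified={a.txt, b.txt, e.txt, f.txt} staged={none}
After op 15 (git add e.txt): modified={a.txt, b.txt, f.txt} staged={e.txt}
After op 16 (git reset e.txt): modified={a.txt, b.txt, e.txt, f.txt} staged={none}
After op 17 (modify c.txt): modified={a.txt, b.txt, c.txt, e.txt, f.txt} staged={none}
After op 18 (modify g.txt): modified={a.txt, b.txt, c.txt, e.txt, f.txt, g.txt} staged={none}
After op 19 (git add a.txt): modified={b.txt, c.txt, e.txt, f.txt, g.txt} staged={a.txt}
After op 20 (modify e.txt): modified={b.txt, c.txt, e.txt, f.txt, g.txt} staged={a.txt}
After op 21 (git add c.txt): modified={b.txt, e.txt, f.txt, g.txt} staged={a.txt, c.txt}
After op 22 (modify g.txt): modified={b.txt, e.txt, f.txt, g.txt} staged={a.txt, c.txt}
After op 23 (git commit): modified={b.txt, e.txt, f.txt, g.txt} staged={none}
After op 24 (git reset d.txt): modified={b.txt, e.txt, f.txt, g.txt} staged={none}
After op 25 (modify c.txt): modified={b.txt, c.txt, e.txt, f.txt, g.txt} staged={none}
After op 26 (git add e.txt): modified={b.txt, c.txt, f.txt, g.txt} staged={e.txt}
After op 27 (git add f.txt): modified={b.txt, c.txt, g.txt} staged={e.txt, f.txt}
After op 28 (git reset e.txt): modified={b.txt, c.txt, e.txt, g.txt} staged={f.txt}
After op 29 (modify a.txt): modified={a.txt, b.txt, c.txt, e.txt, g.txt} staged={f.txt}
After op 30 (git add c.txt): modified={a.txt, b.txt, e.txt, g.txt} staged={c.txt, f.txt}
Final staged set: {c.txt, f.txt} -> count=2

Answer: 2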